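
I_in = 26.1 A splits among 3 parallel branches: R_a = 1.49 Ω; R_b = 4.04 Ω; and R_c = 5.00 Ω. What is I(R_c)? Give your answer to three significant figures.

ΣG = 1/1.49 + 1/4.04 + 1/5.00 = 1.119.
R_c takes the fraction G_k/ΣG = 0.2000/1.119 = 0.1788, so I = 26.1 × 0.1788 = 4.666 A.

I ≈ 4.67 A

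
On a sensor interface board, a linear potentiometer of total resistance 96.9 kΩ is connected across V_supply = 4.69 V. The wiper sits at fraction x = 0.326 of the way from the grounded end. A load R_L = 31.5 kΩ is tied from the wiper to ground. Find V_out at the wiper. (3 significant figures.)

Split the track: R_lower = x·R_p = 31.59 kΩ, R_upper = (1−x)·R_p = 65.31 kΩ.
(x·R_p) ‖ R_L = 15.77 kΩ.
Then V_out = V_supply · 15.77/(65.31 + 15.77) = 0.9123 V.

V_out ≈ 0.912 V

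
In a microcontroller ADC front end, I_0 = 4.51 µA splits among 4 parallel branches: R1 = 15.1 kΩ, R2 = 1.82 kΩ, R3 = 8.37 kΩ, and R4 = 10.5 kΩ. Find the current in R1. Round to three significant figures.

ΣG = 1/15.1 + 1/1.82 + 1/8.37 + 1/10.5 = 0.8304.
By the current-divider rule, I = I_0 · G_k/ΣG = 4.51 × 0.07975 = 0.3597 µA.

I ≈ 0.360 µA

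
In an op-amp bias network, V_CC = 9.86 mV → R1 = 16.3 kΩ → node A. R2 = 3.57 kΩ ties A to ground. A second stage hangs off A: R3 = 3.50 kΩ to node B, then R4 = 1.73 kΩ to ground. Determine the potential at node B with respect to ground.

V_B ≈ 0.376 mV

The second stage (R3 + R4 = 5.230 kΩ) loads node A in parallel with R2.
Effective lower resistance at A: R2 ‖ 5.230 = 2.122 kΩ.
V_A = 9.86 × 2.122/(16.3 + 2.122) = 1.136 mV.
Then the unloaded second divider: V_B = V_A × R4/(R3+R4) = 1.136 × 0.3308 = 0.3756 mV.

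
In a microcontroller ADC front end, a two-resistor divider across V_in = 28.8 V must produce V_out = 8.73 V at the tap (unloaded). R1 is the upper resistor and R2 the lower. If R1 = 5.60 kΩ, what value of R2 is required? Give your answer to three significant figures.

R2 ≈ 2.44 kΩ

Required fraction k = V_out/V_in = 0.3031.
R2 = R1 · 0.3031/(1 − 0.3031) = 2.436 kΩ.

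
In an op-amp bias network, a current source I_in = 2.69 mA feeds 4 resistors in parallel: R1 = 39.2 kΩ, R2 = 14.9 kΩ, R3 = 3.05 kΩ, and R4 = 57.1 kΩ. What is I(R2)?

I ≈ 0.412 mA

Total conductance ΣG = 1/39.2 + 1/14.9 + 1/3.05 + 1/57.1 = 0.4380 (units of 1/kΩ).
R2 takes the fraction G_k/ΣG = 0.06711/0.4380 = 0.1532, so I = 2.69 × 0.1532 = 0.4122 mA.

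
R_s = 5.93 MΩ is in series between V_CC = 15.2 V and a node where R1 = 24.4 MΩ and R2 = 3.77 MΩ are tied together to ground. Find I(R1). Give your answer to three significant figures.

I ≈ 0.221 µA

Parallel bank: R_p = 1/(1/24.4 + 1/3.77) = 3.265 MΩ.
V_A by voltage divider: V_A = 15.2 × 3.265/(5.93 + 3.265) = 5.398 V.
I(R1) = V_A / R1 = 5.398/24.4 = 0.2212 µA.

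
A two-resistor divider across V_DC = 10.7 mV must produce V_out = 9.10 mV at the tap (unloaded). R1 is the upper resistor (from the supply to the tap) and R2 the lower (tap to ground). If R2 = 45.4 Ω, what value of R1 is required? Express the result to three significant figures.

The divider ratio is R2/(R1+R2) = 9.10/10.7 = 0.8505.
R1 = R2·(1/k − 1) = 45.4 × 0.1758 = 7.982 Ω.

R1 ≈ 7.98 Ω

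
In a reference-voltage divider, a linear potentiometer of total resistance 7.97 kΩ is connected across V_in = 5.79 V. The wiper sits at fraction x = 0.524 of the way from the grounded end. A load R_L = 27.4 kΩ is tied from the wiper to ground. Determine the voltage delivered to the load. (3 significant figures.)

V_out ≈ 2.83 V

Split the track: R_lower = x·R_p = 4.176 kΩ, R_upper = (1−x)·R_p = 3.794 kΩ.
(x·R_p) ‖ R_L = 3.624 kΩ.
Then V_out = V_in · 3.624/(3.794 + 3.624) = 2.829 V.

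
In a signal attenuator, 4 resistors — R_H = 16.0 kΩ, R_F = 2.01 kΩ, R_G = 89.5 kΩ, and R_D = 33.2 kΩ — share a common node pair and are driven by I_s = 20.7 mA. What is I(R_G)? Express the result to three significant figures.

I ≈ 0.385 mA

ΣG = 1/16.0 + 1/2.01 + 1/89.5 + 1/33.2 = 0.6013.
R_G takes the fraction G_k/ΣG = 0.01117/0.6013 = 0.01858, so I = 20.7 × 0.01858 = 0.3846 mA.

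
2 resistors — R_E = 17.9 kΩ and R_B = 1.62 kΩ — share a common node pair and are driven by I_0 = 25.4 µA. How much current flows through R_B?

I ≈ 23.3 µA

For two parallel branches, I_k = I_0 · (other R)/(sum of R).
I(R_B) = 25.4 × 17.9/(17.9 + 1.62) = 25.4 × 0.9170 = 23.29 µA.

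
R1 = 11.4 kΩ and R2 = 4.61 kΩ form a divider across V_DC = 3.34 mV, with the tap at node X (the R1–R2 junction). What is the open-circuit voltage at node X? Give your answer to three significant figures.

With X open, the divider is unloaded: V_th = 3.34 × 4.61/16.01 = 0.9617 mV.

V_th ≈ 0.962 mV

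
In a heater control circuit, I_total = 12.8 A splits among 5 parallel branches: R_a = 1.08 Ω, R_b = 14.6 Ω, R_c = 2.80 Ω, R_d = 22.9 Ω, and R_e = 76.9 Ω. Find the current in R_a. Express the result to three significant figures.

I ≈ 8.42 A

Conductances: ΣG = 1/1.08 + 1/14.6 + 1/2.80 + 1/22.9 + 1/76.9 = 1.408 (1/Ω).
R_a takes the fraction G_k/ΣG = 0.9259/1.408 = 0.6575, so I = 12.8 × 0.6575 = 8.416 A.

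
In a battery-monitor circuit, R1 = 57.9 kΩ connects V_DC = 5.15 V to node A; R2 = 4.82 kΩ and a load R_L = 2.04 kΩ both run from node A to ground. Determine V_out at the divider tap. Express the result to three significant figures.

First combine the lower leg with the load: R2 ‖ R_L = 1.433 kΩ.
Then V_out = V_DC · R2'/(R1 + R2') = 5.15 × 1.433/59.33 = 0.1244 V.

V_out ≈ 0.124 V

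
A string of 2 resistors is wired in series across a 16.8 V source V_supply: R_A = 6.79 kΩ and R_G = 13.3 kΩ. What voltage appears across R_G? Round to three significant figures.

Total series resistance ΣR = 6.79 + 13.3 = 20.09 kΩ.
By the voltage-divider rule, V = 16.8 × 13.30/20.09 = 11.12 V.

V ≈ 11.1 V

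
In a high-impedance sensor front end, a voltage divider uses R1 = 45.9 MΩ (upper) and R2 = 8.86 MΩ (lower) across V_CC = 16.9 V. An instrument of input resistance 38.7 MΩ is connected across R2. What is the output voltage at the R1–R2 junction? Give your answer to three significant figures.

R2 ‖ R_L = (8.86 × 38.7)/(8.86 + 38.7) = 7.209 MΩ.
Then V_out = V_CC · R2'/(R1 + R2') = 16.9 × 7.209/53.11 = 2.294 V.
(Unloaded it would be 2.73 V; the load pulls it down.)

V_out ≈ 2.29 V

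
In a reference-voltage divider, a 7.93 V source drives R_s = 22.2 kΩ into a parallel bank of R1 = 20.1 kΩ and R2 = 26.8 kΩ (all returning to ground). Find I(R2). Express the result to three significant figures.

Equivalent of the parallel group: R_p = 11.49 kΩ.
V_A = 7.93 × 11.49/33.69 = 2.704 V.
I(R2) = V_A / R2 = 2.704/26.8 = 0.1009 mA.

I ≈ 0.101 mA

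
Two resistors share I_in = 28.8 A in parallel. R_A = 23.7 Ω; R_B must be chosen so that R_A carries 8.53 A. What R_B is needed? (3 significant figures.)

The fraction through R_A equals R_B/(R_A+R_B).
8.53/28.8 = R_B/(R_A + R_B) → R_B = R_A · (0.2962)/(1 − 0.2962) = 23.7 × 0.4208 = 9.973 Ω.

R_B ≈ 9.97 Ω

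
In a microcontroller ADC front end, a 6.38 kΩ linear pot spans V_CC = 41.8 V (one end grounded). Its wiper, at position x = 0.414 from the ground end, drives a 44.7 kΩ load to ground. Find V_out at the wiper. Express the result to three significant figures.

Lower segment x·R_p = 2.641 kΩ; upper segment (1−x)·R_p = 3.739 kΩ.
Lower segment in parallel with the load: 2.641 ‖ 44.7 = 2.494 kΩ.
V_out = 41.8 × 2.494/(3.739 + 2.494) = 16.73 V.

V_out ≈ 16.7 V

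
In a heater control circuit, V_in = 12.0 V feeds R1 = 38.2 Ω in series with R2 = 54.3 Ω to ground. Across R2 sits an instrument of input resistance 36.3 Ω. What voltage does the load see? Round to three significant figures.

V_out ≈ 4.35 V

The load sits in parallel with R2, giving an effective lower resistance R2' = R2·R_L/(R2+R_L) = 21.76 Ω.
Voltage divider with the loaded lower leg: V_out = 12.0 × 21.76/(38.2 + 21.76) = 12.0 × 0.3629 = 4.354 V.
(Unloaded it would be 7.04 V; the load pulls it down.)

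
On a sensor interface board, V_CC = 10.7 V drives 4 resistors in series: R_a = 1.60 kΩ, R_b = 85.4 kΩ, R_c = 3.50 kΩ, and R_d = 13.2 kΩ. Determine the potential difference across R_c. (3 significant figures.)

V ≈ 0.361 V

Series total: ΣR = 1.60 + 85.4 + 3.50 + 13.2 = 103.7 kΩ.
Voltage divider: V = V_CC · (3.500 / 103.7) = 10.7 × 0.03375 = 0.3611 V.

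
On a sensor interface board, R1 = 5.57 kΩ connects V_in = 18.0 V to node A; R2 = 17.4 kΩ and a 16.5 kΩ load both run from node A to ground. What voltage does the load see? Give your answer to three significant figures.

V_out ≈ 10.9 V

R2 ‖ R_L = (17.4 × 16.5)/(17.4 + 16.5) = 8.469 kΩ.
Voltage divider with the loaded lower leg: V_out = 18.0 × 8.469/(5.57 + 8.469) = 18.0 × 0.6032 = 10.86 V.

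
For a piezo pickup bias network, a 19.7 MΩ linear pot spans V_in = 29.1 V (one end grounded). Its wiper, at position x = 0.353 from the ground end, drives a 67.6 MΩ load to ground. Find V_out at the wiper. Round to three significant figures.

V_out ≈ 9.63 V

The pot divides into 12.75 MΩ above the wiper and 6.954 MΩ below.
(x·R_p) ‖ R_L = 6.305 MΩ.
Then V_out = V_in · 6.305/(12.75 + 6.305) = 9.631 V.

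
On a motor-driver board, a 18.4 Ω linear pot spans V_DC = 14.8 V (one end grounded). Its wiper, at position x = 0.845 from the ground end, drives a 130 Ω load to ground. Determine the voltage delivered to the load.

Split the track: R_lower = x·R_p = 15.55 Ω, R_upper = (1−x)·R_p = 2.852 Ω.
(x·R_p) ‖ R_L = 13.89 Ω.
Then V_out = V_DC · 13.89/(2.852 + 13.89) = 12.28 V.
(Unloaded: V_out = x·V_DC = 12.5 V.)

V_out ≈ 12.3 V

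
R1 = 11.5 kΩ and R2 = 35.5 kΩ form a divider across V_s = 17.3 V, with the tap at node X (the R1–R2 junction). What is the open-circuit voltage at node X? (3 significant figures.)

With X open, the divider is unloaded: V_th = 17.3 × 35.5/47.00 = 13.07 V.

V_th ≈ 13.1 V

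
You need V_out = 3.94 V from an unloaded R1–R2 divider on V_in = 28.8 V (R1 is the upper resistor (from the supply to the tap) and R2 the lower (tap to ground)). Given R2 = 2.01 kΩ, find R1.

The divider ratio is R2/(R1+R2) = 3.94/28.8 = 0.1368.
Rearranging, R1 = R2·(1−k)/k = 2.01 × 6.310 = 12.68 kΩ.

R1 ≈ 12.7 kΩ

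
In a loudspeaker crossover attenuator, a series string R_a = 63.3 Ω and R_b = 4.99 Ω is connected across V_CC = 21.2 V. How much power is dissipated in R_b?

P ≈ 0.481 W

The common current is I = 21.2/68.29 = 0.3104 A.
P(R_b) = I²·R_b = (0.3104)² × 4.99 = 0.4809 W.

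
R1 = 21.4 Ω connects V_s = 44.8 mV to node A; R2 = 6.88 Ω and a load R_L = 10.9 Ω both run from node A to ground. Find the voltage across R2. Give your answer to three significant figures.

The load sits in parallel with R2, giving an effective lower resistance R2' = R2·R_L/(R2+R_L) = 4.218 Ω.
Now apply the divider: V_out = 44.8 × 0.1646 = 7.376 mV.
(Unloaded it would be 10.9 mV; the load pulls it down.)

V_out ≈ 7.38 mV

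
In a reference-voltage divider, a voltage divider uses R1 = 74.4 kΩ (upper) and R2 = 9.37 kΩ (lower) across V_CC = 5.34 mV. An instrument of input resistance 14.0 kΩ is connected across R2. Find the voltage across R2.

R2 ‖ R_L = (9.37 × 14.0)/(9.37 + 14.0) = 5.613 kΩ.
Now apply the divider: V_out = 5.34 × 0.07015 = 0.3746 mV.
(Unloaded it would be 0.597 mV; the load pulls it down.)

V_out ≈ 0.375 mV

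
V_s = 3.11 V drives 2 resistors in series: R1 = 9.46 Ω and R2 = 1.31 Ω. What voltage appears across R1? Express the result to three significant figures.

V ≈ 2.73 V

Series total: ΣR = 9.46 + 1.31 = 10.77 Ω.
By the voltage-divider rule, V = 3.11 × 9.460/10.77 = 2.732 V.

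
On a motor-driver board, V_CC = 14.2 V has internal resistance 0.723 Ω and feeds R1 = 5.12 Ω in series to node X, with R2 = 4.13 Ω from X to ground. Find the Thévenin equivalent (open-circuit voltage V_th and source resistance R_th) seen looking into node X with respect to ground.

V_th ≈ 5.88 V, R_th ≈ 2.42 Ω

R1' = 0.723 + 5.12 = 5.843 Ω (source resistance + R1).
Open-circuit (no load on X): V_th = V_CC · R2/(R1' + R2) = 14.2 × 4.13/(5.843 + 4.13) = 5.880 V.
With V_CC suppressed (replaced by a short), R_th = R1' ‖ R2 = (5.843 × 4.13)/(5.843 + 4.13) = 2.420 Ω.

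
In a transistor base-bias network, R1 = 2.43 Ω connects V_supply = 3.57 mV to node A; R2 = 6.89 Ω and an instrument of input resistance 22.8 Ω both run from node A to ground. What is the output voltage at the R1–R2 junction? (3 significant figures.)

The load sits in parallel with R2, giving an effective lower resistance R2' = R2·R_L/(R2+R_L) = 5.291 Ω.
Then V_out = V_supply · R2'/(R1 + R2') = 3.57 × 5.291/7.721 = 2.446 mV.

V_out ≈ 2.45 mV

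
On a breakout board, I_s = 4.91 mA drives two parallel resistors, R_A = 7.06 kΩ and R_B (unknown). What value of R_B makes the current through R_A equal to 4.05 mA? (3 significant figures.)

R_B ≈ 33.2 kΩ

In a two-way split, I_A/I_s = R_B/(R_A + R_B).
4.05/4.91 = R_B/(R_A + R_B) → R_B = R_A · (0.8248)/(1 − 0.8248) = 7.06 × 4.709 = 33.25 kΩ.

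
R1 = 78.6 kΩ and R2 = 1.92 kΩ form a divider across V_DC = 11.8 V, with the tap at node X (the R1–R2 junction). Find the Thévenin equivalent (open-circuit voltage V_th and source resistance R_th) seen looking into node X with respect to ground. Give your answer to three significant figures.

V_th ≈ 0.281 V, R_th ≈ 1.87 kΩ

Open-circuit (no load on X): V_th = V_DC · R2/(R1 + R2) = 11.8 × 1.92/(78.60 + 1.92) = 0.2814 V.
With V_DC suppressed (replaced by a short), R_th = R1 ‖ R2 = (78.60 × 1.92)/(78.60 + 1.92) = 1.874 kΩ.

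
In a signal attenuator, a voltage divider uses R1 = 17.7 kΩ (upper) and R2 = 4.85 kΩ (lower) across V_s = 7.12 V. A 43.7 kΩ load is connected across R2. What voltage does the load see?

V_out ≈ 1.41 V

R2 ‖ R_L = (4.85 × 43.7)/(4.85 + 43.7) = 4.365 kΩ.
Now apply the divider: V_out = 7.12 × 0.1978 = 1.409 V.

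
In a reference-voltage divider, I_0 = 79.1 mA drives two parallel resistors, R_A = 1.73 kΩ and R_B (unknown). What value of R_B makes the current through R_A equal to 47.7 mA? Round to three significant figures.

Two-branch current divider: I_A = I_0 · R_B/(R_A + R_B).
With f = 0.6030, R_B = R_A · f/(1−f) = 1.73 × 1.519 = 2.628 kΩ.

R_B ≈ 2.63 kΩ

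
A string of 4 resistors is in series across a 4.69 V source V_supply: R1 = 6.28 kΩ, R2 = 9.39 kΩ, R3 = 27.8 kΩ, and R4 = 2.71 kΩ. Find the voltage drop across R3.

V ≈ 2.82 V

ΣR = 6.28 + 9.39 + 27.8 + 2.71 = 46.18 kΩ.
Voltage divider: V = V_supply · (27.80 / 46.18) = 4.69 × 0.6020 = 2.823 V.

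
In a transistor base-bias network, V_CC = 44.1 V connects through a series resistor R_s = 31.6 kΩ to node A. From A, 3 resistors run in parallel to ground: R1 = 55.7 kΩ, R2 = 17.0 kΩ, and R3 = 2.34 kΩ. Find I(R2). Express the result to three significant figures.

I ≈ 0.153 mA

Equivalent of the parallel group: R_p = 1.984 kΩ.
V_A by voltage divider: V_A = 44.1 × 1.984/(31.6 + 1.984) = 2.605 V.
I(R2) = V_A / R2 = 2.605/17.0 = 0.1532 mA.
(Check via current divider: I_total = 1.313 mA; share G_k/ΣG = 0.1167 → same result.)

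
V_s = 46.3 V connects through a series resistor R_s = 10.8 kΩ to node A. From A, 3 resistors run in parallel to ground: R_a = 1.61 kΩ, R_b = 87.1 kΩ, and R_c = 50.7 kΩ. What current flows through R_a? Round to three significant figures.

I ≈ 3.57 mA

Parallel bank: R_p = 1/(1/1.61 + 1/87.1 + 1/50.7) = 1.533 kΩ.
V_A by voltage divider: V_A = 46.3 × 1.533/(10.8 + 1.533) = 5.755 V.
Branch current I = V_A/R_a = 5.755/1.61 = 3.575 mA.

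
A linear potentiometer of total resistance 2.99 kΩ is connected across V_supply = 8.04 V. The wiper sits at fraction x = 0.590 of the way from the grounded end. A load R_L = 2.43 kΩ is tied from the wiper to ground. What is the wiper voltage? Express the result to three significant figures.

Lower segment x·R_p = 1.764 kΩ; upper segment (1−x)·R_p = 1.226 kΩ.
(x·R_p) ‖ R_L = 1.022 kΩ.
V_out = 8.04 × 1.022/(1.226 + 1.022) = 3.656 V.

V_out ≈ 3.66 V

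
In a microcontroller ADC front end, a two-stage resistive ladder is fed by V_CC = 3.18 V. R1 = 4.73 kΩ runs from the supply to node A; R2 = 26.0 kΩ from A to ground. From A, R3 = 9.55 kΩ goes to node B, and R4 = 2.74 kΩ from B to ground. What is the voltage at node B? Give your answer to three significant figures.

The second stage (R3 + R4 = 12.29 kΩ) loads node A in parallel with R2.
R2 ‖ (R3+R4) = 8.345 kΩ.
First divider: V_A = V_CC · 8.345/(4.73 + 8.345) = 2.030 V.
V_B = V_A × 0.2229 = 0.4525 V.

V_B ≈ 0.452 V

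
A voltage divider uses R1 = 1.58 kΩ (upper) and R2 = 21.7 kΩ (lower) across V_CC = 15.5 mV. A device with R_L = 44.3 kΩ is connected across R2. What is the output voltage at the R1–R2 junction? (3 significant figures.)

The load sits in parallel with R2, giving an effective lower resistance R2' = R2·R_L/(R2+R_L) = 14.57 kΩ.
Voltage divider with the loaded lower leg: V_out = 15.5 × 14.57/(1.58 + 14.57) = 15.5 × 0.9021 = 13.98 mV.

V_out ≈ 14.0 mV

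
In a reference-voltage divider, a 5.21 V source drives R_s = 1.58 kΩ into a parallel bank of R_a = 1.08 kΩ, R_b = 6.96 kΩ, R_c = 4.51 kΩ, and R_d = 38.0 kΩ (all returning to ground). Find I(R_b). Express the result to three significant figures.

I ≈ 0.243 mA

Combine the parallel branches: R_p = (1/1.08 + 1/6.96 + 1/4.51 + 1/38.0)⁻¹ = 0.7589 kΩ.
V_A = 5.21 × 0.7589/2.339 = 1.691 V.
Branch current I = V_A/R_b = 1.691/6.96 = 0.2429 mA.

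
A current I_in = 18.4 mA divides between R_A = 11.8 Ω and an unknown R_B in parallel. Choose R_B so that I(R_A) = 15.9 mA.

R_B ≈ 75.0 Ω

Two-branch current divider: I_A = I_in · R_B/(R_A + R_B).
With f = 0.8641, R_B = R_A · f/(1−f) = 11.8 × 6.360 = 75.05 Ω.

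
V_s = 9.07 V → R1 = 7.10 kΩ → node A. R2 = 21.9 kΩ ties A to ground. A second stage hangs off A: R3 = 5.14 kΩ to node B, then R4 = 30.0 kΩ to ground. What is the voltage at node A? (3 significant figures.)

V_A ≈ 5.94 V

The second stage (R3 + R4 = 35.14 kΩ) loads node A in parallel with R2.
Effective lower resistance at A: R2 ‖ 35.14 = 13.49 kΩ.
First divider: V_A = V_s · 13.49/(7.10 + 13.49) = 5.943 V.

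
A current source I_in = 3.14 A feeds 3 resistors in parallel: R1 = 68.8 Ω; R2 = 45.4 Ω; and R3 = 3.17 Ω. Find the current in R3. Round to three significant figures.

Total conductance ΣG = 1/68.8 + 1/45.4 + 1/3.17 = 0.3520 (units of 1/Ω).
By the current-divider rule, I = I_in · G_k/ΣG = 3.14 × 0.8961 = 2.814 A.

I ≈ 2.81 A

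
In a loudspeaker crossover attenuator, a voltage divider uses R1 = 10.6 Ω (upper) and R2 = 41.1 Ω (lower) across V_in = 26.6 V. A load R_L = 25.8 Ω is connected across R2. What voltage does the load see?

First combine the lower leg with the load: R2 ‖ R_L = 15.85 Ω.
Voltage divider with the loaded lower leg: V_out = 26.6 × 15.85/(10.6 + 15.85) = 26.6 × 0.5992 = 15.94 V.

V_out ≈ 15.9 V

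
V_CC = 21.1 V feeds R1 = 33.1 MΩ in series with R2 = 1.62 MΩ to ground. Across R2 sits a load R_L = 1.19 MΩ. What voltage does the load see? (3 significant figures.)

The load sits in parallel with R2, giving an effective lower resistance R2' = R2·R_L/(R2+R_L) = 0.6860 MΩ.
Then V_out = V_CC · R2'/(R1 + R2') = 21.1 × 0.6860/33.79 = 0.4285 V.

V_out ≈ 0.428 V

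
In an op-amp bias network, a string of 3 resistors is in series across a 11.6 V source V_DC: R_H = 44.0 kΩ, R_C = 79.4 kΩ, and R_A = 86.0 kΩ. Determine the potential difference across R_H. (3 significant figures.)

Total series resistance ΣR = 44.0 + 79.4 + 86.0 = 209.4 kΩ.
By the voltage-divider rule, V = 11.6 × 44.00/209.4 = 2.437 V.

V ≈ 2.44 V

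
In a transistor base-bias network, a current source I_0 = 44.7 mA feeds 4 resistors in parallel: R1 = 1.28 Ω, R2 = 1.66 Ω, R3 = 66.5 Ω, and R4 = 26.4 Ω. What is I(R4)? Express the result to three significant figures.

Conductances: ΣG = 1/1.28 + 1/1.66 + 1/66.5 + 1/26.4 = 1.437 (1/Ω).
By the current-divider rule, I = I_0 · G_k/ΣG = 44.7 × 0.02637 = 1.179 mA.

I ≈ 1.18 mA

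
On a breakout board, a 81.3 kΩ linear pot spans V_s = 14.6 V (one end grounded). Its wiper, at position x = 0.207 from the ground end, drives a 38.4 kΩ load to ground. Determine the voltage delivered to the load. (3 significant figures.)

The pot divides into 64.47 kΩ above the wiper and 16.83 kΩ below.
R_L loads the lower segment: effective lower R = 11.70 kΩ.
Then V_out = V_s · 11.70/(64.47 + 11.70) = 2.243 V.

V_out ≈ 2.24 V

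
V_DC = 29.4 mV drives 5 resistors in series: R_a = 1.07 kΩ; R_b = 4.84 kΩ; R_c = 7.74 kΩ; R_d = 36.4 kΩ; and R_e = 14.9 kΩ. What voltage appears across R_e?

V ≈ 6.74 mV

ΣR = 1.07 + 4.84 + 7.74 + 36.4 + 14.9 = 64.95 kΩ.
Voltage divider: V = V_DC · (14.90 / 64.95) = 29.4 × 0.2294 = 6.745 mV.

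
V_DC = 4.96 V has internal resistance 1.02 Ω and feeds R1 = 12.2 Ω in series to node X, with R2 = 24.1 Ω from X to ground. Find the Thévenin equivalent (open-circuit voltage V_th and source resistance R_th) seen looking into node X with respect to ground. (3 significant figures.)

R1' = 1.02 + 12.2 = 13.22 Ω (source resistance + R1).
Open-circuit (no load on X): V_th = V_DC · R2/(R1' + R2) = 4.96 × 24.1/(13.22 + 24.1) = 3.203 V.
Looking into X with the source shorted: R_th = R1'·R2/(R1'+R2) = 13.22 × 24.1/37.32 = 8.537 Ω.

V_th ≈ 3.20 V, R_th ≈ 8.54 Ω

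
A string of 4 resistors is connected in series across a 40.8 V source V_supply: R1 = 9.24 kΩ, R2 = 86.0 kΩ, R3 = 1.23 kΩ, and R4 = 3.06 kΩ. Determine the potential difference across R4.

V ≈ 1.25 V

ΣR = 9.24 + 86.0 + 1.23 + 3.06 = 99.53 kΩ.
V = V_supply · R/ΣR = 40.8 × 0.03074 = 1.254 V.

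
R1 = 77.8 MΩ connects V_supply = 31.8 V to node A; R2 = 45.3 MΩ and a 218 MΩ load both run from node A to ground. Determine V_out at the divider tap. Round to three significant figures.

The load sits in parallel with R2, giving an effective lower resistance R2' = R2·R_L/(R2+R_L) = 37.51 MΩ.
Then V_out = V_supply · R2'/(R1 + R2') = 31.8 × 37.51/115.3 = 10.34 V.
(Unloaded it would be 11.7 V; the load pulls it down.)

V_out ≈ 10.3 V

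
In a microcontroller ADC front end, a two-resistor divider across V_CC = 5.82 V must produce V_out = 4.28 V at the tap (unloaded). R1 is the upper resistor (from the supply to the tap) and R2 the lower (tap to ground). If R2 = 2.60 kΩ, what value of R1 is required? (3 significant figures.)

V_out/V_CC = R2/(R1+R2) = 0.7354.
R1 = R2·(1/k − 1) = 2.60 × 0.3598 = 0.9355 kΩ.

R1 ≈ 0.936 kΩ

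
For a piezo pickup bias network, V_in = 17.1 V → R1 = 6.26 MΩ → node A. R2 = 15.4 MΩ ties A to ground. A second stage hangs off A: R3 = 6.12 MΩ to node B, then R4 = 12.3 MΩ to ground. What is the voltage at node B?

Looking into the second stage from A: R3 + R4 = 18.42 MΩ appears in parallel with R2.
Effective lower resistance at A: R2 ‖ 18.42 = 8.388 MΩ.
V_A = 17.1 × 8.388/(6.26 + 8.388) = 9.792 V.
Stage 2 is unloaded, so V_B = V_A · R4/(R3+R4) = 9.792 × 12.3/18.42 = 6.539 V.

V_B ≈ 6.54 V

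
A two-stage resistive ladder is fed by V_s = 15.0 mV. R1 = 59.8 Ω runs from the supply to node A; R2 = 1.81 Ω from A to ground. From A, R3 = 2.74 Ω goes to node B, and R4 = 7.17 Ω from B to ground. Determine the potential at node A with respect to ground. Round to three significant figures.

Looking into the second stage from A: R3 + R4 = 9.910 Ω appears in parallel with R2.
R2 ‖ (R3+R4) = 1.530 Ω.
First divider: V_A = V_s · 1.530/(59.8 + 1.530) = 0.3743 mV.

V_A ≈ 0.374 mV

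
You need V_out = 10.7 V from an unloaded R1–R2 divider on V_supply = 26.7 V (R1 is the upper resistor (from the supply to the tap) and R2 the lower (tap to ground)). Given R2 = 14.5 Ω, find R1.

R1 ≈ 21.7 Ω

V_out/V_supply = R2/(R1+R2) = 0.4007.
Rearranging, R1 = R2·(1−k)/k = 14.5 × 1.495 = 21.68 Ω.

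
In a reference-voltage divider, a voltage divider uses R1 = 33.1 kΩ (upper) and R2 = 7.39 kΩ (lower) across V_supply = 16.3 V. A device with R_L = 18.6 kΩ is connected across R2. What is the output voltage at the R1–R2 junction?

The load sits in parallel with R2, giving an effective lower resistance R2' = R2·R_L/(R2+R_L) = 5.289 kΩ.
Voltage divider with the loaded lower leg: V_out = 16.3 × 5.289/(33.1 + 5.289) = 16.3 × 0.1378 = 2.246 V.
(Unloaded it would be 2.97 V; the load pulls it down.)

V_out ≈ 2.25 V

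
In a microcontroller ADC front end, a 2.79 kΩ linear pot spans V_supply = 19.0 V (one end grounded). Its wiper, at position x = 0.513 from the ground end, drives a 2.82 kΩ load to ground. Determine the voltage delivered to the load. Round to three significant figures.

Split the track: R_lower = x·R_p = 1.431 kΩ, R_upper = (1−x)·R_p = 1.359 kΩ.
Lower segment in parallel with the load: 1.431 ‖ 2.82 = 0.9494 kΩ.
V_out = 19.0 × 0.9494/(1.359 + 0.9494) = 7.815 V.

V_out ≈ 7.82 V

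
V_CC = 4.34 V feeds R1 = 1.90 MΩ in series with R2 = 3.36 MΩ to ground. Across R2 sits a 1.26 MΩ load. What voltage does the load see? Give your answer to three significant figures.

V_out ≈ 1.41 V

The load sits in parallel with R2, giving an effective lower resistance R2' = R2·R_L/(R2+R_L) = 0.9164 MΩ.
Then V_out = V_CC · R2'/(R1 + R2') = 4.34 × 0.9164/2.816 = 1.412 V.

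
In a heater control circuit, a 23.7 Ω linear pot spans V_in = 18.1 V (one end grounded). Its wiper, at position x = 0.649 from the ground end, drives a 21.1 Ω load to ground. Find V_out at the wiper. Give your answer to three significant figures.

V_out ≈ 9.35 V

Split the track: R_lower = x·R_p = 15.38 Ω, R_upper = (1−x)·R_p = 8.319 Ω.
(x·R_p) ‖ R_L = 8.896 Ω.
V_out = 18.1 × 8.896/(8.319 + 8.896) = 9.354 V.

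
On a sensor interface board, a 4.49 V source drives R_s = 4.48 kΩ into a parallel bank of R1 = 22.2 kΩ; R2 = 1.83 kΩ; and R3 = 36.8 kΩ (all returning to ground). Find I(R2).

Equivalent of the parallel group: R_p = 1.616 kΩ.
Node voltage V_A = V_CC · R_p/(R_s + R_p) = 4.49 × 0.2651 = 1.190 V.
Branch current I = V_A/R2 = 1.190/1.83 = 0.6505 mA.

I ≈ 0.651 mA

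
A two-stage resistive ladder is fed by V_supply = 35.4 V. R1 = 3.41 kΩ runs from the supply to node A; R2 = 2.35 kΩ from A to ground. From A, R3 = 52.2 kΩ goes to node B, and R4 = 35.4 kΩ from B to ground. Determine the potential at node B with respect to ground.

V_B ≈ 5.75 V

Node A sees R2 in parallel with the series input of stage 2, R3 + R4 = 87.60 kΩ.
R2 ‖ (R3+R4) = 2.289 kΩ.
V_A = 35.4 × 2.289/(3.41 + 2.289) = 14.22 V.
V_B = V_A × 0.4041 = 5.745 V.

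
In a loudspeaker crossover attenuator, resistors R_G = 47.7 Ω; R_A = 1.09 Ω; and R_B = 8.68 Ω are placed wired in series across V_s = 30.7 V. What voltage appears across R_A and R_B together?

V ≈ 5.22 V

Series total: ΣR = 47.7 + 1.09 + 8.68 = 57.47 Ω.
R_{R_A..R_B} = 1.09 + 8.68 = 9.770 Ω.
By the voltage-divider rule, V = 30.7 × 9.770/57.47 = 5.219 V.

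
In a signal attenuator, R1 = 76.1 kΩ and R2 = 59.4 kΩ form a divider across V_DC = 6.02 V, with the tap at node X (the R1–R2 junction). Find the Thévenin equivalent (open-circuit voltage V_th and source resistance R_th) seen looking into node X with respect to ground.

V_th ≈ 2.64 V, R_th ≈ 33.4 kΩ

Open-circuit (no load on X): V_th = V_DC · R2/(R1 + R2) = 6.02 × 59.4/(76.10 + 59.4) = 2.639 V.
With V_DC suppressed (replaced by a short), R_th = R1 ‖ R2 = (76.10 × 59.4)/(76.10 + 59.4) = 33.36 kΩ.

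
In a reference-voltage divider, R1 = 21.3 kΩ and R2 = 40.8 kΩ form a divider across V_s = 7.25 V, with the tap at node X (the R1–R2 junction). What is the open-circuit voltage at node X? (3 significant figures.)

Open-circuit (no load on X): V_th = V_s · R2/(R1 + R2) = 7.25 × 40.8/(21.30 + 40.8) = 4.763 V.

V_th ≈ 4.76 V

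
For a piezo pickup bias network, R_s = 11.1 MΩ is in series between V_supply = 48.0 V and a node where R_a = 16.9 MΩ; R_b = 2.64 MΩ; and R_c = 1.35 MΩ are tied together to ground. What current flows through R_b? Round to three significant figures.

Parallel bank: R_p = 1/(1/16.9 + 1/2.64 + 1/1.35) = 0.8484 MΩ.
V_A by voltage divider: V_A = 48.0 × 0.8484/(11.1 + 0.8484) = 3.408 V.
I(R_b) = V_A / R_b = 3.408/2.64 = 1.291 µA.
(Equivalently: I_total = 4.017 µA, then current-divider fraction G_k/ΣG = 0.3214.)

I ≈ 1.29 µA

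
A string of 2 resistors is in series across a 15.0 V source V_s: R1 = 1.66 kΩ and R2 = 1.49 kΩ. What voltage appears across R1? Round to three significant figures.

Total series resistance ΣR = 1.66 + 1.49 = 3.150 kΩ.
Voltage divider: V = V_s · (1.660 / 3.150) = 15.0 × 0.5270 = 7.905 V.

V ≈ 7.90 V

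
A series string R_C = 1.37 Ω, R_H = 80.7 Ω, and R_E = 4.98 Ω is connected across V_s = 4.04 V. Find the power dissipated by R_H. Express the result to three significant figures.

ΣR = 87.05 Ω → I = 4.04/87.05 = 0.04641 A.
P(R_H) = I²·R_H = (0.04641)² × 80.7 = 0.1738 W.

P ≈ 0.174 W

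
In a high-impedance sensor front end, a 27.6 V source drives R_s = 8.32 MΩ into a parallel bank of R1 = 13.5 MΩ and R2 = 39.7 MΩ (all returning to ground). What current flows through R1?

I ≈ 1.12 µA

Combine the parallel branches: R_p = (1/13.5 + 1/39.7)⁻¹ = 10.07 MΩ.
Node voltage V_A = V_s · R_p/(R_s + R_p) = 27.6 × 0.5477 = 15.12 V.
Branch current I = V_A/R1 = 15.12/13.5 = 1.120 µA.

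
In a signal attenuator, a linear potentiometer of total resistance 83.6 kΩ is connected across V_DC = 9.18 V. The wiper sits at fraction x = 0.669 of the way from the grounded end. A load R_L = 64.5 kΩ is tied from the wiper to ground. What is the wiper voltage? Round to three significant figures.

Lower segment x·R_p = 55.93 kΩ; upper segment (1−x)·R_p = 27.67 kΩ.
Lower segment in parallel with the load: 55.93 ‖ 64.5 = 29.95 kΩ.
V_out = 9.18 × 29.95/(27.67 + 29.95) = 4.772 V.

V_out ≈ 4.77 V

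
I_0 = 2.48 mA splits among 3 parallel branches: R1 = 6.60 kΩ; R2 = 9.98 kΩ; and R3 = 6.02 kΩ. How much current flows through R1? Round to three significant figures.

ΣG = 1/6.60 + 1/9.98 + 1/6.02 = 0.4178.
Current divider: I(R1) = I_0 · G_k/ΣG = 2.48 × (0.1515/0.4178) = 2.48 × 0.3626 = 0.8993 mA.

I ≈ 0.899 mA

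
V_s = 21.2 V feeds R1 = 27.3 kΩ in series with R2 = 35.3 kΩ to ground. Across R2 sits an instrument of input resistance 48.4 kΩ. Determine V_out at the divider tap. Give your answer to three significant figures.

V_out ≈ 9.07 V

R2 ‖ R_L = (35.3 × 48.4)/(35.3 + 48.4) = 20.41 kΩ.
Now apply the divider: V_out = 21.2 × 0.4278 = 9.070 V.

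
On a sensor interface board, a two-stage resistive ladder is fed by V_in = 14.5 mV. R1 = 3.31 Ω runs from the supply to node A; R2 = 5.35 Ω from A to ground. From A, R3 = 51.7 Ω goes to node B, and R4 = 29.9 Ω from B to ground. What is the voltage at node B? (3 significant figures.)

Looking into the second stage from A: R3 + R4 = 81.60 Ω appears in parallel with R2.
Effective lower resistance at A: R2 ‖ 81.60 = 5.021 Ω.
First divider: V_A = V_in · 5.021/(3.31 + 5.021) = 8.739 mV.
Then the unloaded second divider: V_B = V_A × R4/(R3+R4) = 8.739 × 0.3664 = 3.202 mV.

V_B ≈ 3.20 mV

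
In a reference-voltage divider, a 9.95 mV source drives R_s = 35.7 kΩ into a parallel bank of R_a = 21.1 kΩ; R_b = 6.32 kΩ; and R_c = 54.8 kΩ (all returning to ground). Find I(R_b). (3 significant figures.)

Equivalent of the parallel group: R_p = 4.467 kΩ.
V_A = 9.95 × 4.467/40.17 = 1.107 mV.
Branch current I = V_A/R_b = 1.107/6.32 = 0.1751 µA.
(Check via current divider: I_total = 0.2477 µA; share G_k/ΣG = 0.7068 → same result.)

I ≈ 0.175 µA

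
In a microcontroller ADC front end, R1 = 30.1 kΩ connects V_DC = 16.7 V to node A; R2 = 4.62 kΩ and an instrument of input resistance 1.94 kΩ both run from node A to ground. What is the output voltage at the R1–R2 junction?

V_out ≈ 0.725 V

R2 ‖ R_L = (4.62 × 1.94)/(4.62 + 1.94) = 1.366 kΩ.
Voltage divider with the loaded lower leg: V_out = 16.7 × 1.366/(30.1 + 1.366) = 16.7 × 0.04342 = 0.7251 V.
(Unloaded it would be 2.22 V; the load pulls it down.)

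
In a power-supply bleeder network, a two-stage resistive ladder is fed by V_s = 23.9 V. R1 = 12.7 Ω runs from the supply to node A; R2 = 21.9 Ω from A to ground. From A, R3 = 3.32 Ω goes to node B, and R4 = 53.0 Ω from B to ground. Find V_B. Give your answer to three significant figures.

Looking into the second stage from A: R3 + R4 = 56.32 Ω appears in parallel with R2.
R2 ‖ (R3+R4) = 15.77 Ω.
V_A = 23.9 × 15.77/(12.7 + 15.77) = 13.24 V.
Stage 2 is unloaded, so V_B = V_A · R4/(R3+R4) = 13.24 × 53.0/56.32 = 12.46 V.

V_B ≈ 12.5 V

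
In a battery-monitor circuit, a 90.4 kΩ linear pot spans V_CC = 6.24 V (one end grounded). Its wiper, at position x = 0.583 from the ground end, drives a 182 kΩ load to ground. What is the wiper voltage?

V_out ≈ 3.25 V

Lower segment x·R_p = 52.70 kΩ; upper segment (1−x)·R_p = 37.70 kΩ.
Lower segment in parallel with the load: 52.70 ‖ 182 = 40.87 kΩ.
Then V_out = V_CC · 40.87/(37.70 + 40.87) = 3.246 V.
(Unloaded: V_out = x·V_CC = 3.64 V.)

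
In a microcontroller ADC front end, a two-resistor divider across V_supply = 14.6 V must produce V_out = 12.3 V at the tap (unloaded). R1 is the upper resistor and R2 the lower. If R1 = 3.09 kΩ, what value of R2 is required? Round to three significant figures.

The divider ratio is R2/(R1+R2) = 12.3/14.6 = 0.8425.
R2 = R1 · 0.8425/(1 − 0.8425) = 16.52 kΩ.

R2 ≈ 16.5 kΩ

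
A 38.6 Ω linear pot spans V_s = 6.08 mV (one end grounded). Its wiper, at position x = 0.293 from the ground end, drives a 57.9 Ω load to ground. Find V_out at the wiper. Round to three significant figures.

V_out ≈ 1.57 mV

Lower segment x·R_p = 11.31 Ω; upper segment (1−x)·R_p = 27.29 Ω.
R_L loads the lower segment: effective lower R = 9.462 Ω.
Then V_out = V_s · 9.462/(27.29 + 9.462) = 1.565 mV.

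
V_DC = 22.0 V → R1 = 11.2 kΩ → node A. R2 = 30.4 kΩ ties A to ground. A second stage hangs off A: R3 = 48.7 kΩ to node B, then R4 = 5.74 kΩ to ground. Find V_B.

V_B ≈ 1.47 V

Looking into the second stage from A: R3 + R4 = 54.44 kΩ appears in parallel with R2.
R2 ‖ (R3+R4) = 19.51 kΩ.
V_A = 22.0 × 19.51/(11.2 + 19.51) = 13.98 V.
Stage 2 is unloaded, so V_B = V_A · R4/(R3+R4) = 13.98 × 5.74/54.44 = 1.474 V.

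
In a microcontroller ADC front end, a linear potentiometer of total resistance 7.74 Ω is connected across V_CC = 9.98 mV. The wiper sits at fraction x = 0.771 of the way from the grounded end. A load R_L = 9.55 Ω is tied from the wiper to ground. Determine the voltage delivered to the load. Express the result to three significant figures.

V_out ≈ 6.73 mV

The pot divides into 1.772 Ω above the wiper and 5.968 Ω below.
Lower segment in parallel with the load: 5.968 ‖ 9.55 = 3.673 Ω.
Loaded-divider output: V_out = 9.98 × 0.6745 = 6.731 mV.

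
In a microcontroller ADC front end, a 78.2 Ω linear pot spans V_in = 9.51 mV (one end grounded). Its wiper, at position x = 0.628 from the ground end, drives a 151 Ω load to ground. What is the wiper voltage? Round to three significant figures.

V_out ≈ 5.33 mV

Lower segment x·R_p = 49.11 Ω; upper segment (1−x)·R_p = 29.09 Ω.
Lower segment in parallel with the load: 49.11 ‖ 151 = 37.06 Ω.
Then V_out = V_in · 37.06/(29.09 + 37.06) = 5.328 mV.
(Unloaded: V_out = x·V_in = 5.97 mV.)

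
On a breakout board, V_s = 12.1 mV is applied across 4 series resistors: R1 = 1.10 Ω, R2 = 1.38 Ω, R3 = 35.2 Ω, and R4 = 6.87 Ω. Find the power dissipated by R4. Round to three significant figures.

ΣR = 44.55 Ω → I = 12.1/44.55 = 0.2716 mA.
P(R4) = I²·R4 = (0.2716)² × 6.87 = 0.5068 µW.

P ≈ 0.507 µW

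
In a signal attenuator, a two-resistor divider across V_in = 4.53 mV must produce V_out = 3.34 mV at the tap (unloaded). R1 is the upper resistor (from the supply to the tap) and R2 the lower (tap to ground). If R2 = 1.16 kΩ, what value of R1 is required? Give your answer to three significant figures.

R1 ≈ 0.413 kΩ

The divider ratio is R2/(R1+R2) = 3.34/4.53 = 0.7373.
So R1 = R2 · (V_in/V_out − 1) = 1.16 × (4.53/3.34 − 1) = 1.16 × 0.3563 = 0.4133 kΩ.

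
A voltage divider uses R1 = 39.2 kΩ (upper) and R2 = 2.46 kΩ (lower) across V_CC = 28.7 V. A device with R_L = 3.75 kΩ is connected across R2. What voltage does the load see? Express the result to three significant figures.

R2 ‖ R_L = (2.46 × 3.75)/(2.46 + 3.75) = 1.486 kΩ.
Now apply the divider: V_out = 28.7 × 0.03651 = 1.048 V.

V_out ≈ 1.05 V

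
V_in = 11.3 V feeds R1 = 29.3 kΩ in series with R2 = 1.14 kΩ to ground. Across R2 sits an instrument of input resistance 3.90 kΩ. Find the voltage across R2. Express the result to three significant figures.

V_out ≈ 0.330 V

R2 ‖ R_L = (1.14 × 3.90)/(1.14 + 3.90) = 0.8821 kΩ.
Then V_out = V_in · R2'/(R1 + R2') = 11.3 × 0.8821/30.18 = 0.3303 V.
(Unloaded it would be 0.423 V; the load pulls it down.)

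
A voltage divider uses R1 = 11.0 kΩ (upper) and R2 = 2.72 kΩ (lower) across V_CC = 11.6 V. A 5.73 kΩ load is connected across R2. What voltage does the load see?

The load sits in parallel with R2, giving an effective lower resistance R2' = R2·R_L/(R2+R_L) = 1.844 kΩ.
Now apply the divider: V_out = 11.6 × 0.1436 = 1.666 V.

V_out ≈ 1.67 V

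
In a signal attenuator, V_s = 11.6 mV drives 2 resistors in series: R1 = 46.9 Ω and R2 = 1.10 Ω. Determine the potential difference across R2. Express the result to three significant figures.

ΣR = 46.9 + 1.10 = 48.00 Ω.
Voltage divider: V = V_s · (1.100 / 48.00) = 11.6 × 0.02292 = 0.2658 mV.

V ≈ 0.266 mV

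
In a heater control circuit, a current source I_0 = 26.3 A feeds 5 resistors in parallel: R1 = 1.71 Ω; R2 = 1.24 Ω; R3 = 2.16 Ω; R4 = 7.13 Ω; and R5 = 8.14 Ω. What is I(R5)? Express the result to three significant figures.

Conductances: ΣG = 1/1.71 + 1/1.24 + 1/2.16 + 1/7.13 + 1/8.14 = 2.117 (1/Ω).
By the current-divider rule, I = I_0 · G_k/ΣG = 26.3 × 0.05802 = 1.526 A.

I ≈ 1.53 A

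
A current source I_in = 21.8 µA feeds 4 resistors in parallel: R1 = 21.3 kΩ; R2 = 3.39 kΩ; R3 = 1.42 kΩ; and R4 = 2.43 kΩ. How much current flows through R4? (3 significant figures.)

ΣG = 1/21.3 + 1/3.39 + 1/1.42 + 1/2.43 = 1.458.
R4 takes the fraction G_k/ΣG = 0.4115/1.458 = 0.2823, so I = 21.8 × 0.2823 = 6.154 µA.

I ≈ 6.15 µA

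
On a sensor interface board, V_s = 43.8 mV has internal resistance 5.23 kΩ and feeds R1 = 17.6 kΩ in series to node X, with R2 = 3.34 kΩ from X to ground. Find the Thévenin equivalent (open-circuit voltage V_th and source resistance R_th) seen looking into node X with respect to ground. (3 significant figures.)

V_th ≈ 5.59 mV, R_th ≈ 2.91 kΩ

R1' = 5.23 + 17.6 = 22.83 kΩ (source resistance + R1).
Open-circuit (no load on X): V_th = V_s · R2/(R1' + R2) = 43.8 × 3.34/(22.83 + 3.34) = 5.590 mV.
Zeroing V_s shorts the top of R1' to ground, so R_th = R1' ‖ R2 = 2.914 kΩ.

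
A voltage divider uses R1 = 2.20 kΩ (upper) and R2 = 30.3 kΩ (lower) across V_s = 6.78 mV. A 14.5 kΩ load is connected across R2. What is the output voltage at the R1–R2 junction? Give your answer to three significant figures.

V_out ≈ 5.54 mV

The load sits in parallel with R2, giving an effective lower resistance R2' = R2·R_L/(R2+R_L) = 9.807 kΩ.
Now apply the divider: V_out = 6.78 × 0.8168 = 5.538 mV.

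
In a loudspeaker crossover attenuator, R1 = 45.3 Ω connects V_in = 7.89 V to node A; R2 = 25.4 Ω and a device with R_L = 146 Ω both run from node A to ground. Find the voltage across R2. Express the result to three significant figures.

V_out ≈ 2.55 V

The load sits in parallel with R2, giving an effective lower resistance R2' = R2·R_L/(R2+R_L) = 21.64 Ω.
Then V_out = V_in · R2'/(R1 + R2') = 7.89 × 21.64/66.94 = 2.550 V.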